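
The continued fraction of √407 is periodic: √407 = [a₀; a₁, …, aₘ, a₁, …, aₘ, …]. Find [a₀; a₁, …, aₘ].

a₀ = ⌊√407⌋ = 20.

[20; 5, 1, 2, 1, 5, 40]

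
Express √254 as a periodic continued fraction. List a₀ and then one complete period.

a₀ = ⌊√254⌋ = 15.

[15; 1, 14, 1, 30]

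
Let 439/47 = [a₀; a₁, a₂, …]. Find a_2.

1

439 = 9·47 + 16   →  a_0 = 9
47 = 2·16 + 15   →  a_1 = 2
16 = 1·15 + 1   →  a_2 = 1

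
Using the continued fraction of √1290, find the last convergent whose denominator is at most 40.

√1290 = [35; 1, 10, 1, 70, …] (period length 4).
Convergents:
  p_0/q_0 = 35/1
  p_1/q_1 = 36/1
  p_2/q_2 = 395/11
  p_3/q_3 = 431/12
  p_4/q_4 = 30565/851
q_3 = 12 ≤ 40 < 851 = q_4, so the answer is 431/12.

431/12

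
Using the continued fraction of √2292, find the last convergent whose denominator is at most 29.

√2292 = [47; 1, 6, 1, 94, …] (period length 4).
Convergents:
  p_0/q_0 = 47/1
  p_1/q_1 = 48/1
  p_2/q_2 = 335/7
  p_3/q_3 = 383/8
  p_4/q_4 = 36337/759
q_3 = 8 ≤ 29 < 759 = q_4, so the answer is 383/8.

383/8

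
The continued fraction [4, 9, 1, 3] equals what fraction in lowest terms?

160/39

Using pₖ = aₖpₖ₋₁ + pₖ₋₂ and qₖ = aₖqₖ₋₁ + qₖ₋₂:
  k=0: a=4, p=4, q=1
  k=1: a=9, p=37, q=9
  k=2: a=1, p=41, q=10
  k=3: a=3, p=160, q=39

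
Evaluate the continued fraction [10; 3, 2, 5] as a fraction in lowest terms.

Fold from the inside: start with 5/1.
  2 + 1/5 = 11/5
  3 + 5/11 = 38/11
  10 + 11/38 = 391/38

391/38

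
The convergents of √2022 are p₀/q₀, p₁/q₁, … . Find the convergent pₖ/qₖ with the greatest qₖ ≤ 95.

1349/30

√2022 = [44; 1, 28, 1, 88, …] (period length 4).
Convergents:
  p_0/q_0 = 44/1
  p_1/q_1 = 45/1
  p_2/q_2 = 1304/29
  p_3/q_3 = 1349/30
  p_4/q_4 = 120016/2669
q_3 = 30 ≤ 95 < 2669 = q_4, so the answer is 1349/30.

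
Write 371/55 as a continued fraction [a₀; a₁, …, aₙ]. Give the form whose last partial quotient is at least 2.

[6; 1, 2, 1, 13]

371 = 6×55 + 41
55 = 1×41 + 14
41 = 2×14 + 13
14 = 1×13 + 1
13 = 13×1 + 0  (stop)
So 371/55 = [6; 1, 2, 1, 13].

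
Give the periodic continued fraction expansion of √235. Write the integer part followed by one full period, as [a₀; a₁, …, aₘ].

a₀ = ⌊√235⌋ = 15.
With m₀=0, d₀=1 and mₖ₊₁ = dₖaₖ − mₖ, dₖ₊₁ = (n − mₖ₊₁²)/dₖ, aₖ₊₁ = ⌊(a₀+mₖ₊₁)/dₖ₊₁⌋:
  k=1: m=15, d=10, a=3
  k=2: m=15, d=1, a=30
d=1 and a=2a₀=30 at k=2, so the next step gives (m, d) = (15, 10) again — its k=1 value — and the period has length 2.

[15; 3, 30]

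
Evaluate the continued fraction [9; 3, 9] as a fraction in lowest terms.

Fold from the inside: start with 9/1.
  3 + 1/9 = 28/9
  9 + 9/28 = 261/28

261/28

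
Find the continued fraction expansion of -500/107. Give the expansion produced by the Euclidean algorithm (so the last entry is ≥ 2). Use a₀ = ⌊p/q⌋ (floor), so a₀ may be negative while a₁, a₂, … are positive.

[-5; 3, 17, 2]

-500 = -5×107 + 35
107 = 3×35 + 2
35 = 17×2 + 1
2 = 2×1 + 0  (stop)
So -500/107 = [-5; 3, 17, 2].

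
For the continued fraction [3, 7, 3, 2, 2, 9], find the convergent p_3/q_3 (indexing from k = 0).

160/51

Using pₖ = aₖpₖ₋₁ + pₖ₋₂, qₖ = aₖqₖ₋₁ + qₖ₋₂ (with p₋₁=1, p₋₂=0, q₋₁=0, q₋₂=1):
  k=0: a=3, p=3, q=1
  k=1: a=7, p=22, q=7
  k=2: a=3, p=69, q=22
  k=3: a=2, p=160, q=51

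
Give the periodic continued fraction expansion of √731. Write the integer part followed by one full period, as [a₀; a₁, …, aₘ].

[27; 27, 54]

a₀ = ⌊√731⌋ = 27.
With m₀=0, d₀=1 and mₖ₊₁ = dₖaₖ − mₖ, dₖ₊₁ = (n − mₖ₊₁²)/dₖ, aₖ₊₁ = ⌊(a₀+mₖ₊₁)/dₖ₊₁⌋:
  k=1: m=27, d=2, a=27
  k=2: m=27, d=1, a=54
d=1 and a=2a₀=54 at k=2, so the next step gives (m, d) = (27, 2) again — its k=1 value — and the period has length 2.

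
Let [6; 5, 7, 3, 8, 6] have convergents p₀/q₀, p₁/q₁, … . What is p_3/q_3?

700/113

Using pₖ = aₖpₖ₋₁ + pₖ₋₂, qₖ = aₖqₖ₋₁ + qₖ₋₂ (with p₋₁=1, p₋₂=0, q₋₁=0, q₋₂=1):
  k=0: a=6, p=6, q=1
  k=1: a=5, p=31, q=5
  k=2: a=7, p=223, q=36
  k=3: a=3, p=700, q=113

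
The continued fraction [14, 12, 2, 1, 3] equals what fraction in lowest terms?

1915/136

Fold from the inside: start with 3/1.
  1 + 1/3 = 4/3
  2 + 3/4 = 11/4
  12 + 4/11 = 136/11
  14 + 11/136 = 1915/136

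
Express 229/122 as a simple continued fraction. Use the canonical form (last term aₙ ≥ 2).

[1; 1, 7, 7, 2]

229 = 1*122 + 107
122 = 1*107 + 15
107 = 7*15 + 2
15 = 7*2 + 1
2 = 2*1 + 0  (stop)
So 229/122 = [1; 1, 7, 7, 2].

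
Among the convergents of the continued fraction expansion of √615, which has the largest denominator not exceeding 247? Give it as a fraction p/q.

6051/244

√615 = [24; 1, 3, 1, 48, …] (period length 4).
Convergents:
  p_0/q_0 = 24/1
  p_1/q_1 = 25/1
  p_2/q_2 = 99/4
  p_3/q_3 = 124/5
  p_4/q_4 = 6051/244
  p_5/q_5 = 6175/249
q_4 = 244 ≤ 247 < 249 = q_5, so the answer is 6051/244.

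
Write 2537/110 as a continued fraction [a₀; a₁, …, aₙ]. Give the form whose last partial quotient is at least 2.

2537 = 23×110 + 7
110 = 15×7 + 5
7 = 1×5 + 2
5 = 2×2 + 1
2 = 2×1 + 0  (stop)
So 2537/110 = [23; 15, 1, 2, 2].

[23; 15, 1, 2, 2]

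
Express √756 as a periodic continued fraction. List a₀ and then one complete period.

a₀ = ⌊√756⌋ = 27.

[27; 2, 54]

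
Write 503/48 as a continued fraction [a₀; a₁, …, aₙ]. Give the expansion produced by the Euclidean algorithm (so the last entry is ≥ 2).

[10; 2, 11, 2]

503 = 10·48 + 23
48 = 2·23 + 2
23 = 11·2 + 1
2 = 2·1 + 0  (stop)
So 503/48 = [10; 2, 11, 2].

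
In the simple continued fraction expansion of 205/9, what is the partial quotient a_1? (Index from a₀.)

205 = 22·9 + 7   →  a_0 = 22
9 = 1·7 + 2   →  a_1 = 1

1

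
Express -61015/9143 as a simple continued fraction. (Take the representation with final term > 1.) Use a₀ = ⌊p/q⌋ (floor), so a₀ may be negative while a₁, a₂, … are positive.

-61015 = -7×9143 + 2986
9143 = 3×2986 + 185
2986 = 16×185 + 26
185 = 7×26 + 3
26 = 8×3 + 2
3 = 1×2 + 1
2 = 2×1 + 0  (stop)
So -61015/9143 = [-7; 3, 16, 7, 8, 1, 2].

[-7; 3, 16, 7, 8, 1, 2]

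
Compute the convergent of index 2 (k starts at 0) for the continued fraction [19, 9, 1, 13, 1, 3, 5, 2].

Using pₖ = aₖpₖ₋₁ + pₖ₋₂, qₖ = aₖqₖ₋₁ + qₖ₋₂ (with p₋₁=1, p₋₂=0, q₋₁=0, q₋₂=1):
  k=0: a=19, p=19, q=1
  k=1: a=9, p=172, q=9
  k=2: a=1, p=191, q=10

191/10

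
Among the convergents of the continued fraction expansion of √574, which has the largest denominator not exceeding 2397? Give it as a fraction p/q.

√574 = [23; 1, 22, 1, 46, …] (period length 4).
Convergents:
  p_0/q_0 = 23/1
  p_1/q_1 = 24/1
  p_2/q_2 = 551/23
  p_3/q_3 = 575/24
  p_4/q_4 = 27001/1127
  p_5/q_5 = 27576/1151
  p_6/q_6 = 633673/26449
q_5 = 1151 ≤ 2397 < 26449 = q_6, so the answer is 27576/1151.

27576/1151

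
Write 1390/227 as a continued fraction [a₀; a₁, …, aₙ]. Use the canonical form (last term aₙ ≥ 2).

[6; 8, 9, 3]

1390 = 6×227 + 28
227 = 8×28 + 3
28 = 9×3 + 1
3 = 3×1 + 0  (stop)
So 1390/227 = [6; 8, 9, 3].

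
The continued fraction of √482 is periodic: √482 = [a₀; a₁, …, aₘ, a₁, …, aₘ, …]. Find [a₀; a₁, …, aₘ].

a₀ = ⌊√482⌋ = 21.

[21; 1, 20, 1, 42]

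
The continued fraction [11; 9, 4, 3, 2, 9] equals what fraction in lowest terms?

29026/2613

Using pₖ = aₖpₖ₋₁ + pₖ₋₂ and qₖ = aₖqₖ₋₁ + qₖ₋₂:
  k=0: a=11, p=11, q=1
  k=1: a=9, p=100, q=9
  k=2: a=4, p=411, q=37
  k=3: a=3, p=1333, q=120
  k=4: a=2, p=3077, q=277
  k=5: a=9, p=29026, q=2613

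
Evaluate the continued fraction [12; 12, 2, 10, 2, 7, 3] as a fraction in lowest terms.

Using pₖ = aₖpₖ₋₁ + pₖ₋₂ and qₖ = aₖqₖ₋₁ + qₖ₋₂:
  k=0: a=12, p=12, q=1
  k=1: a=12, p=145, q=12
  k=2: a=2, p=302, q=25
  k=3: a=10, p=3165, q=262
  k=4: a=2, p=6632, q=549
  k=5: a=7, p=49589, q=4105
  k=6: a=3, p=155399, q=12864

155399/12864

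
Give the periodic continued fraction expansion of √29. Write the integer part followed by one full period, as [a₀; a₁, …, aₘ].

[5; 2, 1, 1, 2, 10]

a₀ = ⌊√29⌋ = 5.
With m₀=0, d₀=1 and mₖ₊₁ = dₖaₖ − mₖ, dₖ₊₁ = (n − mₖ₊₁²)/dₖ, aₖ₊₁ = ⌊(a₀+mₖ₊₁)/dₖ₊₁⌋:
  k=1: m=5, d=4, a=2
  k=2: m=3, d=5, a=1
  k=3: m=2, d=5, a=1
  k=4: m=3, d=4, a=2
  k=5: m=5, d=1, a=10
d=1 and a=2a₀=10 at k=5, so the next step gives (m, d) = (5, 4) again — its k=1 value — and the period has length 5.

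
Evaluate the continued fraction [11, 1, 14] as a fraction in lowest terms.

Fold from the inside: start with 14/1.
  1 + 1/14 = 15/14
  11 + 14/15 = 179/15

179/15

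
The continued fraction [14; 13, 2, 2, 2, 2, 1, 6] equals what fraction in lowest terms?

51921/3689

Fold from the inside: start with 6/1.
  1 + 1/6 = 7/6
  2 + 6/7 = 20/7
  2 + 7/20 = 47/20
  2 + 20/47 = 114/47
  2 + 47/114 = 275/114
  13 + 114/275 = 3689/275
  14 + 275/3689 = 51921/3689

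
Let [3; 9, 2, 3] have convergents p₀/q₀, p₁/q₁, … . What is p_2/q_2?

Using pₖ = aₖpₖ₋₁ + pₖ₋₂, qₖ = aₖqₖ₋₁ + qₖ₋₂ (with p₋₁=1, p₋₂=0, q₋₁=0, q₋₂=1):
  k=0: a=3, p=3, q=1
  k=1: a=9, p=28, q=9
  k=2: a=2, p=59, q=19

59/19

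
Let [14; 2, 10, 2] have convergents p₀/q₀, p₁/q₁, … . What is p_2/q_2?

304/21

Using pₖ = aₖpₖ₋₁ + pₖ₋₂, qₖ = aₖqₖ₋₁ + qₖ₋₂ (with p₋₁=1, p₋₂=0, q₋₁=0, q₋₂=1):
  k=0: a=14, p=14, q=1
  k=1: a=2, p=29, q=2
  k=2: a=10, p=304, q=21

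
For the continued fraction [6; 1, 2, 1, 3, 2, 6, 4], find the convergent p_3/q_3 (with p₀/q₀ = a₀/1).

27/4

Using pₖ = aₖpₖ₋₁ + pₖ₋₂, qₖ = aₖqₖ₋₁ + qₖ₋₂ (with p₋₁=1, p₋₂=0, q₋₁=0, q₋₂=1):
  k=0: a=6, p=6, q=1
  k=1: a=1, p=7, q=1
  k=2: a=2, p=20, q=3
  k=3: a=1, p=27, q=4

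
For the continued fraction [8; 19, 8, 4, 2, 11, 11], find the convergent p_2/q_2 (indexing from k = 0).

1232/153

Using pₖ = aₖpₖ₋₁ + pₖ₋₂, qₖ = aₖqₖ₋₁ + qₖ₋₂ (with p₋₁=1, p₋₂=0, q₋₁=0, q₋₂=1):
  k=0: a=8, p=8, q=1
  k=1: a=19, p=153, q=19
  k=2: a=8, p=1232, q=153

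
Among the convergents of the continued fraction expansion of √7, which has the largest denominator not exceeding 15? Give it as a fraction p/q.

37/14

√7 = [2; 1, 1, 1, 4, …] (period length 4).
Convergents:
  p_0/q_0 = 2/1
  p_1/q_1 = 3/1
  p_2/q_2 = 5/2
  p_3/q_3 = 8/3
  p_4/q_4 = 37/14
  p_5/q_5 = 45/17
q_4 = 14 ≤ 15 < 17 = q_5, so the answer is 37/14.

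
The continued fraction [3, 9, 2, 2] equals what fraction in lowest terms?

146/47

Using pₖ = aₖpₖ₋₁ + pₖ₋₂ and qₖ = aₖqₖ₋₁ + qₖ₋₂:
  k=0: a=3, p=3, q=1
  k=1: a=9, p=28, q=9
  k=2: a=2, p=59, q=19
  k=3: a=2, p=146, q=47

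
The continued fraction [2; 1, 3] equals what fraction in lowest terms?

Fold from the inside: start with 3/1.
  1 + 1/3 = 4/3
  2 + 3/4 = 11/4

11/4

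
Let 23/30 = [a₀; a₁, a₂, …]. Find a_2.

23 = 0·30 + 23   →  a_0 = 0
30 = 1·23 + 7   →  a_1 = 1
23 = 3·7 + 2   →  a_2 = 3

3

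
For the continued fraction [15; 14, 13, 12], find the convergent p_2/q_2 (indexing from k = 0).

2758/183

Using pₖ = aₖpₖ₋₁ + pₖ₋₂, qₖ = aₖqₖ₋₁ + qₖ₋₂ (with p₋₁=1, p₋₂=0, q₋₁=0, q₋₂=1):
  k=0: a=15, p=15, q=1
  k=1: a=14, p=211, q=14
  k=2: a=13, p=2758, q=183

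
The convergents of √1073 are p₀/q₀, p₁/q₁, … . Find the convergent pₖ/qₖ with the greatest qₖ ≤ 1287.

√1073 = [32; 1, 3, 9, 9, 3, 1, 64, …] (period length 7).
Convergents:
  p_0/q_0 = 32/1
  p_1/q_1 = 33/1
  p_2/q_2 = 131/4
  p_3/q_3 = 1212/37
  p_4/q_4 = 11039/337
  p_5/q_5 = 34329/1048
  p_6/q_6 = 45368/1385
q_5 = 1048 ≤ 1287 < 1385 = q_6, so the answer is 34329/1048.

34329/1048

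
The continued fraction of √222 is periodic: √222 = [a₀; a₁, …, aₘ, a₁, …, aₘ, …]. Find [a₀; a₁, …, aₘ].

a₀ = ⌊√222⌋ = 14.
With m₀=0, d₀=1 and mₖ₊₁ = dₖaₖ − mₖ, dₖ₊₁ = (n − mₖ₊₁²)/dₖ, aₖ₊₁ = ⌊(a₀+mₖ₊₁)/dₖ₊₁⌋:
  k=1: m=14, d=26, a=1
  k=2: m=12, d=3, a=8
  k=3: m=12, d=26, a=1
  k=4: m=14, d=1, a=28
d=1 and a=2a₀=28 at k=4, so the next step gives (m, d) = (14, 26) again — its k=1 value — and the period has length 4.

[14; 1, 8, 1, 28]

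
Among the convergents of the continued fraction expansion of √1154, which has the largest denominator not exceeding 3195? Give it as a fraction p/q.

√1154 = [33; 1, 32, 1, 66, …] (period length 4).
Convergents:
  p_0/q_0 = 33/1
  p_1/q_1 = 34/1
  p_2/q_2 = 1121/33
  p_3/q_3 = 1155/34
  p_4/q_4 = 77351/2277
  p_5/q_5 = 78506/2311
  p_6/q_6 = 2589543/76229
q_5 = 2311 ≤ 3195 < 76229 = q_6, so the answer is 78506/2311.

78506/2311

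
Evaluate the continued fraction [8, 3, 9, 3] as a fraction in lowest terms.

Fold from the inside: start with 3/1.
  9 + 1/3 = 28/3
  3 + 3/28 = 87/28
  8 + 28/87 = 724/87

724/87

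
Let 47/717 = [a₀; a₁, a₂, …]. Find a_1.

47 = 0·717 + 47   →  a_0 = 0
717 = 15·47 + 12   →  a_1 = 15

15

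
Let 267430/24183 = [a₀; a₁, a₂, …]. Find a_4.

267430 = 11·24183 + 1417   →  a_0 = 11
24183 = 17·1417 + 94   →  a_1 = 17
1417 = 15·94 + 7   →  a_2 = 15
94 = 13·7 + 3   →  a_3 = 13
7 = 2·3 + 1   →  a_4 = 2

2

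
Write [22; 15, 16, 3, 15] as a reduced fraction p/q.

Fold from the inside: start with 15/1.
  3 + 1/15 = 46/15
  16 + 15/46 = 751/46
  15 + 46/751 = 11311/751
  22 + 751/11311 = 249593/11311

249593/11311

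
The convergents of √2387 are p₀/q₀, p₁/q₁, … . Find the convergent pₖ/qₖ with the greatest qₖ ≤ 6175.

233927/4788

√2387 = [48; 1, 5, 1, 96, …] (period length 4).
Convergents:
  p_0/q_0 = 48/1
  p_1/q_1 = 49/1
  p_2/q_2 = 293/6
  p_3/q_3 = 342/7
  p_4/q_4 = 33125/678
  p_5/q_5 = 33467/685
  p_6/q_6 = 200460/4103
  p_7/q_7 = 233927/4788
  p_8/q_8 = 22657452/463751
q_7 = 4788 ≤ 6175 < 463751 = q_8, so the answer is 233927/4788.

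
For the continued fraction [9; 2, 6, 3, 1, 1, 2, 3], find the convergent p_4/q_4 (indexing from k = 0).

Using pₖ = aₖpₖ₋₁ + pₖ₋₂, qₖ = aₖqₖ₋₁ + qₖ₋₂ (with p₋₁=1, p₋₂=0, q₋₁=0, q₋₂=1):
  k=0: a=9, p=9, q=1
  k=1: a=2, p=19, q=2
  k=2: a=6, p=123, q=13
  k=3: a=3, p=388, q=41
  k=4: a=1, p=511, q=54

511/54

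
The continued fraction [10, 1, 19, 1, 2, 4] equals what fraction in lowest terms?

2946/269

Fold from the inside: start with 4/1.
  2 + 1/4 = 9/4
  1 + 4/9 = 13/9
  19 + 9/13 = 256/13
  1 + 13/256 = 269/256
  10 + 256/269 = 2946/269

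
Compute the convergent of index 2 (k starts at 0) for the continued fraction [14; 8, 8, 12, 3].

Using pₖ = aₖpₖ₋₁ + pₖ₋₂, qₖ = aₖqₖ₋₁ + qₖ₋₂ (with p₋₁=1, p₋₂=0, q₋₁=0, q₋₂=1):
  k=0: a=14, p=14, q=1
  k=1: a=8, p=113, q=8
  k=2: a=8, p=918, q=65

918/65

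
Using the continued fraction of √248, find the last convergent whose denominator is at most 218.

√248 = [15; 1, 2, 1, 30, …] (period length 4).
Convergents:
  p_0/q_0 = 15/1
  p_1/q_1 = 16/1
  p_2/q_2 = 47/3
  p_3/q_3 = 63/4
  p_4/q_4 = 1937/123
  p_5/q_5 = 2000/127
  p_6/q_6 = 5937/377
q_5 = 127 ≤ 218 < 377 = q_6, so the answer is 2000/127.

2000/127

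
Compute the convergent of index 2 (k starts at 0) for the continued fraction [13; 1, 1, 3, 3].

Using pₖ = aₖpₖ₋₁ + pₖ₋₂, qₖ = aₖqₖ₋₁ + qₖ₋₂ (with p₋₁=1, p₋₂=0, q₋₁=0, q₋₂=1):
  k=0: a=13, p=13, q=1
  k=1: a=1, p=14, q=1
  k=2: a=1, p=27, q=2

27/2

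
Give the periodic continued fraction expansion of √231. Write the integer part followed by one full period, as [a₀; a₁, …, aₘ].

a₀ = ⌊√231⌋ = 15.

[15; 5, 30]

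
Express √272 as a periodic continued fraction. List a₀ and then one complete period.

a₀ = ⌊√272⌋ = 16.
With m₀=0, d₀=1 and mₖ₊₁ = dₖaₖ − mₖ, dₖ₊₁ = (n − mₖ₊₁²)/dₖ, aₖ₊₁ = ⌊(a₀+mₖ₊₁)/dₖ₊₁⌋:
  k=1: m=16, d=16, a=2
  k=2: m=16, d=1, a=32
d=1 and a=2a₀=32 at k=2, so the next step gives (m, d) = (16, 16) again — its k=1 value — and the period has length 2.

[16; 2, 32]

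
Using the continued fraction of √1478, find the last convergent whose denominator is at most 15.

√1478 = [38; 2, 4, 38, 4, 2, 76, …] (period length 6).
Convergents:
  p_0/q_0 = 38/1
  p_1/q_1 = 77/2
  p_2/q_2 = 346/9
  p_3/q_3 = 13225/344
q_2 = 9 ≤ 15 < 344 = q_3, so the answer is 346/9.

346/9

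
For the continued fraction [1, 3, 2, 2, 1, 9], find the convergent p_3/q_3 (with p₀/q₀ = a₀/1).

Using pₖ = aₖpₖ₋₁ + pₖ₋₂, qₖ = aₖqₖ₋₁ + qₖ₋₂ (with p₋₁=1, p₋₂=0, q₋₁=0, q₋₂=1):
  k=0: a=1, p=1, q=1
  k=1: a=3, p=4, q=3
  k=2: a=2, p=9, q=7
  k=3: a=2, p=22, q=17

22/17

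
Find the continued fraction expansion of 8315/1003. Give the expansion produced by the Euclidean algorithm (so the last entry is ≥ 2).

[8; 3, 2, 4, 5, 6]

8315 = 8×1003 + 291
1003 = 3×291 + 130
291 = 2×130 + 31
130 = 4×31 + 6
31 = 5×6 + 1
6 = 6×1 + 0  (stop)
So 8315/1003 = [8; 3, 2, 4, 5, 6].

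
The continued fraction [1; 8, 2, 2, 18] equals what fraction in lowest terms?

Using pₖ = aₖpₖ₋₁ + pₖ₋₂ and qₖ = aₖqₖ₋₁ + qₖ₋₂:
  k=0: a=1, p=1, q=1
  k=1: a=8, p=9, q=8
  k=2: a=2, p=19, q=17
  k=3: a=2, p=47, q=42
  k=4: a=18, p=865, q=773

865/773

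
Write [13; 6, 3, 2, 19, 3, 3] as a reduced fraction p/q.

Using pₖ = aₖpₖ₋₁ + pₖ₋₂ and qₖ = aₖqₖ₋₁ + qₖ₋₂:
  k=0: a=13, p=13, q=1
  k=1: a=6, p=79, q=6
  k=2: a=3, p=250, q=19
  k=3: a=2, p=579, q=44
  k=4: a=19, p=11251, q=855
  k=5: a=3, p=34332, q=2609
  k=6: a=3, p=114247, q=8682

114247/8682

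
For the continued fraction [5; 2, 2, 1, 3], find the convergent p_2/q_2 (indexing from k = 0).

Using pₖ = aₖpₖ₋₁ + pₖ₋₂, qₖ = aₖqₖ₋₁ + qₖ₋₂ (with p₋₁=1, p₋₂=0, q₋₁=0, q₋₂=1):
  k=0: a=5, p=5, q=1
  k=1: a=2, p=11, q=2
  k=2: a=2, p=27, q=5

27/5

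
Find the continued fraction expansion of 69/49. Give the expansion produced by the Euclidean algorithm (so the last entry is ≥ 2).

[1; 2, 2, 4, 2]

69 = 1·49 + 20
49 = 2·20 + 9
20 = 2·9 + 2
9 = 4·2 + 1
2 = 2·1 + 0  (stop)
So 69/49 = [1; 2, 2, 4, 2].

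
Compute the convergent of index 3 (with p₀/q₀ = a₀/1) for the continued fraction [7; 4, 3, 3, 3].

311/43

Using pₖ = aₖpₖ₋₁ + pₖ₋₂, qₖ = aₖqₖ₋₁ + qₖ₋₂ (with p₋₁=1, p₋₂=0, q₋₁=0, q₋₂=1):
  k=0: a=7, p=7, q=1
  k=1: a=4, p=29, q=4
  k=2: a=3, p=94, q=13
  k=3: a=3, p=311, q=43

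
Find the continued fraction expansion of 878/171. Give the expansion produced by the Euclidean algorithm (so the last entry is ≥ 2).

878 = 5×171 + 23
171 = 7×23 + 10
23 = 2×10 + 3
10 = 3×3 + 1
3 = 3×1 + 0  (stop)
So 878/171 = [5; 7, 2, 3, 3].

[5; 7, 2, 3, 3]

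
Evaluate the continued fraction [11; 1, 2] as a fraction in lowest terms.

Using pₖ = aₖpₖ₋₁ + pₖ₋₂ and qₖ = aₖqₖ₋₁ + qₖ₋₂:
  k=0: a=11, p=11, q=1
  k=1: a=1, p=12, q=1
  k=2: a=2, p=35, q=3

35/3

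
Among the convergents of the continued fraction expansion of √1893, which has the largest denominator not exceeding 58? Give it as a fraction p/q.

√1893 = [43; 1, 1, 28, 1, 1, 86, …] (period length 6).
Convergents:
  p_0/q_0 = 43/1
  p_1/q_1 = 44/1
  p_2/q_2 = 87/2
  p_3/q_3 = 2480/57
  p_4/q_4 = 2567/59
q_3 = 57 ≤ 58 < 59 = q_4, so the answer is 2480/57.

2480/57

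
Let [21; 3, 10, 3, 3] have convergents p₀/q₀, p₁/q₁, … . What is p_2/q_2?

661/31

Using pₖ = aₖpₖ₋₁ + pₖ₋₂, qₖ = aₖqₖ₋₁ + qₖ₋₂ (with p₋₁=1, p₋₂=0, q₋₁=0, q₋₂=1):
  k=0: a=21, p=21, q=1
  k=1: a=3, p=64, q=3
  k=2: a=10, p=661, q=31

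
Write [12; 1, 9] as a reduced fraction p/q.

Using pₖ = aₖpₖ₋₁ + pₖ₋₂ and qₖ = aₖqₖ₋₁ + qₖ₋₂:
  k=0: a=12, p=12, q=1
  k=1: a=1, p=13, q=1
  k=2: a=9, p=129, q=10

129/10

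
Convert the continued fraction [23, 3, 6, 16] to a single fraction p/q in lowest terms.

Using pₖ = aₖpₖ₋₁ + pₖ₋₂ and qₖ = aₖqₖ₋₁ + qₖ₋₂:
  k=0: a=23, p=23, q=1
  k=1: a=3, p=70, q=3
  k=2: a=6, p=443, q=19
  k=3: a=16, p=7158, q=307

7158/307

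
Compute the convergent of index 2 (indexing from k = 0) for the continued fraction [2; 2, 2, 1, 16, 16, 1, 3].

Using pₖ = aₖpₖ₋₁ + pₖ₋₂, qₖ = aₖqₖ₋₁ + qₖ₋₂ (with p₋₁=1, p₋₂=0, q₋₁=0, q₋₂=1):
  k=0: a=2, p=2, q=1
  k=1: a=2, p=5, q=2
  k=2: a=2, p=12, q=5

12/5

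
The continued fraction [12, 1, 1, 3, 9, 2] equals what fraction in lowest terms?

1722/137

Using pₖ = aₖpₖ₋₁ + pₖ₋₂ and qₖ = aₖqₖ₋₁ + qₖ₋₂:
  k=0: a=12, p=12, q=1
  k=1: a=1, p=13, q=1
  k=2: a=1, p=25, q=2
  k=3: a=3, p=88, q=7
  k=4: a=9, p=817, q=65
  k=5: a=2, p=1722, q=137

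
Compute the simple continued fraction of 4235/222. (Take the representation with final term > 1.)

4235 = 19·222 + 17
222 = 13·17 + 1
17 = 17·1 + 0  (stop)
So 4235/222 = [19; 13, 17].

[19; 13, 17]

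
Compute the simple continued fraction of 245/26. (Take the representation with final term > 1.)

[9; 2, 2, 1, 3]

245 = 9·26 + 11
26 = 2·11 + 4
11 = 2·4 + 3
4 = 1·3 + 1
3 = 3·1 + 0  (stop)
So 245/26 = [9; 2, 2, 1, 3].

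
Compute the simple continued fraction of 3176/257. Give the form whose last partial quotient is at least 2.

3176 = 12·257 + 92
257 = 2·92 + 73
92 = 1·73 + 19
73 = 3·19 + 16
19 = 1·16 + 3
16 = 5·3 + 1
3 = 3·1 + 0  (stop)
So 3176/257 = [12; 2, 1, 3, 1, 5, 3].

[12; 2, 1, 3, 1, 5, 3]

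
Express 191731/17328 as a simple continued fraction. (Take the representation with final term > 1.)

[11; 15, 2, 3, 13, 12]

191731 = 11×17328 + 1123
17328 = 15×1123 + 483
1123 = 2×483 + 157
483 = 3×157 + 12
157 = 13×12 + 1
12 = 12×1 + 0  (stop)
So 191731/17328 = [11; 15, 2, 3, 13, 12].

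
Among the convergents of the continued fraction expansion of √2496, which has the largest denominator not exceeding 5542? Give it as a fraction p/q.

√2496 = [49; 1, 23, 1, 98, …] (period length 4).
Convergents:
  p_0/q_0 = 49/1
  p_1/q_1 = 50/1
  p_2/q_2 = 1199/24
  p_3/q_3 = 1249/25
  p_4/q_4 = 123601/2474
  p_5/q_5 = 124850/2499
  p_6/q_6 = 2995151/59951
q_5 = 2499 ≤ 5542 < 59951 = q_6, so the answer is 124850/2499.

124850/2499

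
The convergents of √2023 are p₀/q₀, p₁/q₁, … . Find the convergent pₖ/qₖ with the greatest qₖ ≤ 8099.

182115/4049

√2023 = [44; 1, 43, 1, 88, …] (period length 4).
Convergents:
  p_0/q_0 = 44/1
  p_1/q_1 = 45/1
  p_2/q_2 = 1979/44
  p_3/q_3 = 2024/45
  p_4/q_4 = 180091/4004
  p_5/q_5 = 182115/4049
  p_6/q_6 = 8011036/178111
q_5 = 4049 ≤ 8099 < 178111 = q_6, so the answer is 182115/4049.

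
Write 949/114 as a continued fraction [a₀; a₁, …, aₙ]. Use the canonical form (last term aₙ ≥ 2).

[8; 3, 12, 3]

949 = 8·114 + 37
114 = 3·37 + 3
37 = 12·3 + 1
3 = 3·1 + 0  (stop)
So 949/114 = [8; 3, 12, 3].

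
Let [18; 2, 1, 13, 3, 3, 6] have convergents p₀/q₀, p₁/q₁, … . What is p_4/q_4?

Using pₖ = aₖpₖ₋₁ + pₖ₋₂, qₖ = aₖqₖ₋₁ + qₖ₋₂ (with p₋₁=1, p₋₂=0, q₋₁=0, q₋₂=1):
  k=0: a=18, p=18, q=1
  k=1: a=2, p=37, q=2
  k=2: a=1, p=55, q=3
  k=3: a=13, p=752, q=41
  k=4: a=3, p=2311, q=126

2311/126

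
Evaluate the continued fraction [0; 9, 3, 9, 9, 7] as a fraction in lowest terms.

Using pₖ = aₖpₖ₋₁ + pₖ₋₂ and qₖ = aₖqₖ₋₁ + qₖ₋₂:
  k=0: a=0, p=0, q=1
  k=1: a=9, p=1, q=9
  k=2: a=3, p=3, q=28
  k=3: a=9, p=28, q=261
  k=4: a=9, p=255, q=2377
  k=5: a=7, p=1813, q=16900

1813/16900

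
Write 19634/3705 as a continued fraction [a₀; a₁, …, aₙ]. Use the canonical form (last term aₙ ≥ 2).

19634 = 5×3705 + 1109
3705 = 3×1109 + 378
1109 = 2×378 + 353
378 = 1×353 + 25
353 = 14×25 + 3
25 = 8×3 + 1
3 = 3×1 + 0  (stop)
So 19634/3705 = [5; 3, 2, 1, 14, 8, 3].

[5; 3, 2, 1, 14, 8, 3]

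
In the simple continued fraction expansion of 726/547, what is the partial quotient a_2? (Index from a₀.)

17

726 = 1·547 + 179   →  a_0 = 1
547 = 3·179 + 10   →  a_1 = 3
179 = 17·10 + 9   →  a_2 = 17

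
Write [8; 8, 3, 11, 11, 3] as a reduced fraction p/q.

78741/9697

Using pₖ = aₖpₖ₋₁ + pₖ₋₂ and qₖ = aₖqₖ₋₁ + qₖ₋₂:
  k=0: a=8, p=8, q=1
  k=1: a=8, p=65, q=8
  k=2: a=3, p=203, q=25
  k=3: a=11, p=2298, q=283
  k=4: a=11, p=25481, q=3138
  k=5: a=3, p=78741, q=9697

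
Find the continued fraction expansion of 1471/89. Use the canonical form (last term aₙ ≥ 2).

1471 = 16×89 + 47
89 = 1×47 + 42
47 = 1×42 + 5
42 = 8×5 + 2
5 = 2×2 + 1
2 = 2×1 + 0  (stop)
So 1471/89 = [16; 1, 1, 8, 2, 2].

[16; 1, 1, 8, 2, 2]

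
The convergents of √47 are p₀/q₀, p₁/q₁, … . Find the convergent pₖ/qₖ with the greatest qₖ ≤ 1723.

√47 = [6; 1, 5, 1, 12, …] (period length 4).
Convergents:
  p_0/q_0 = 6/1
  p_1/q_1 = 7/1
  p_2/q_2 = 41/6
  p_3/q_3 = 48/7
  p_4/q_4 = 617/90
  p_5/q_5 = 665/97
  p_6/q_6 = 3942/575
  p_7/q_7 = 4607/672
  p_8/q_8 = 59226/8639
q_7 = 672 ≤ 1723 < 8639 = q_8, so the answer is 4607/672.

4607/672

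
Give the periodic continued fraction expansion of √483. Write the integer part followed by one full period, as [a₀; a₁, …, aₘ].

a₀ = ⌊√483⌋ = 21.
With m₀=0, d₀=1 and mₖ₊₁ = dₖaₖ − mₖ, dₖ₊₁ = (n − mₖ₊₁²)/dₖ, aₖ₊₁ = ⌊(a₀+mₖ₊₁)/dₖ₊₁⌋:
  k=1: m=21, d=42, a=1
  k=2: m=21, d=1, a=42
d=1 and a=2a₀=42 at k=2, so the next step gives (m, d) = (21, 42) again — its k=1 value — and the period has length 2.

[21; 1, 42]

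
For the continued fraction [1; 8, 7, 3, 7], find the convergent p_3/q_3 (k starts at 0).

Using pₖ = aₖpₖ₋₁ + pₖ₋₂, qₖ = aₖqₖ₋₁ + qₖ₋₂ (with p₋₁=1, p₋₂=0, q₋₁=0, q₋₂=1):
  k=0: a=1, p=1, q=1
  k=1: a=8, p=9, q=8
  k=2: a=7, p=64, q=57
  k=3: a=3, p=201, q=179

201/179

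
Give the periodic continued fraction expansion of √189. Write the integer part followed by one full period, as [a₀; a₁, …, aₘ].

[13; 1, 2, 1, 26]

a₀ = ⌊√189⌋ = 13.
With m₀=0, d₀=1 and mₖ₊₁ = dₖaₖ − mₖ, dₖ₊₁ = (n − mₖ₊₁²)/dₖ, aₖ₊₁ = ⌊(a₀+mₖ₊₁)/dₖ₊₁⌋:
  k=1: m=13, d=20, a=1
  k=2: m=7, d=7, a=2
  k=3: m=7, d=20, a=1
  k=4: m=13, d=1, a=26
d=1 and a=2a₀=26 at k=4, so the next step gives (m, d) = (13, 20) again — its k=1 value — and the period has length 4.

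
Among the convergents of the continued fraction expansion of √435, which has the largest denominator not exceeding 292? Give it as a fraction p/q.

5965/286

√435 = [20; 1, 5, 1, 40, …] (period length 4).
Convergents:
  p_0/q_0 = 20/1
  p_1/q_1 = 21/1
  p_2/q_2 = 125/6
  p_3/q_3 = 146/7
  p_4/q_4 = 5965/286
  p_5/q_5 = 6111/293
q_4 = 286 ≤ 292 < 293 = q_5, so the answer is 5965/286.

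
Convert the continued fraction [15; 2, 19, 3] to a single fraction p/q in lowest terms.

Using pₖ = aₖpₖ₋₁ + pₖ₋₂ and qₖ = aₖqₖ₋₁ + qₖ₋₂:
  k=0: a=15, p=15, q=1
  k=1: a=2, p=31, q=2
  k=2: a=19, p=604, q=39
  k=3: a=3, p=1843, q=119

1843/119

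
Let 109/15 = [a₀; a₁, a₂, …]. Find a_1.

109 = 7·15 + 4   →  a_0 = 7
15 = 3·4 + 3   →  a_1 = 3

3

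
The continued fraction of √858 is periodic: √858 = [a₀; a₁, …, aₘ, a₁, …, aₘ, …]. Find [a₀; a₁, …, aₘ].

a₀ = ⌊√858⌋ = 29.
With m₀=0, d₀=1 and mₖ₊₁ = dₖaₖ − mₖ, dₖ₊₁ = (n − mₖ₊₁²)/dₖ, aₖ₊₁ = ⌊(a₀+mₖ₊₁)/dₖ₊₁⌋:
  k=1: m=29, d=17, a=3
  k=2: m=22, d=22, a=2
  k=3: m=22, d=17, a=3
  k=4: m=29, d=1, a=58
d=1 and a=2a₀=58 at k=4, so the next step gives (m, d) = (29, 17) again — its k=1 value — and the period has length 4.

[29; 3, 2, 3, 58]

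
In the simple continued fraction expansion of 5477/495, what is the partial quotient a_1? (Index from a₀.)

15

5477 = 11·495 + 32   →  a_0 = 11
495 = 15·32 + 15   →  a_1 = 15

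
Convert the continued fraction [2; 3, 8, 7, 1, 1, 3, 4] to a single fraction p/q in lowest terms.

13376/5765

Fold from the inside: start with 4/1.
  3 + 1/4 = 13/4
  1 + 4/13 = 17/13
  1 + 13/17 = 30/17
  7 + 17/30 = 227/30
  8 + 30/227 = 1846/227
  3 + 227/1846 = 5765/1846
  2 + 1846/5765 = 13376/5765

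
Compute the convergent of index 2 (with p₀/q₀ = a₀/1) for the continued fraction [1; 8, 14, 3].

127/113

Using pₖ = aₖpₖ₋₁ + pₖ₋₂, qₖ = aₖqₖ₋₁ + qₖ₋₂ (with p₋₁=1, p₋₂=0, q₋₁=0, q₋₂=1):
  k=0: a=1, p=1, q=1
  k=1: a=8, p=9, q=8
  k=2: a=14, p=127, q=113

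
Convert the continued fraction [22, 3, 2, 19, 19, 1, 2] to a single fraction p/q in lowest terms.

179297/8045

Fold from the inside: start with 2/1.
  1 + 1/2 = 3/2
  19 + 2/3 = 59/3
  19 + 3/59 = 1124/59
  2 + 59/1124 = 2307/1124
  3 + 1124/2307 = 8045/2307
  22 + 2307/8045 = 179297/8045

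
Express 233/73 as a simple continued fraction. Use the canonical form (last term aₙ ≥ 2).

233 = 3·73 + 14
73 = 5·14 + 3
14 = 4·3 + 2
3 = 1·2 + 1
2 = 2·1 + 0  (stop)
So 233/73 = [3; 5, 4, 1, 2].

[3; 5, 4, 1, 2]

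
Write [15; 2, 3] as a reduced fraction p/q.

108/7

Fold from the inside: start with 3/1.
  2 + 1/3 = 7/3
  15 + 3/7 = 108/7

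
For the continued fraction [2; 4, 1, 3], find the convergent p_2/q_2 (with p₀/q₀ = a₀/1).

11/5

Using pₖ = aₖpₖ₋₁ + pₖ₋₂, qₖ = aₖqₖ₋₁ + qₖ₋₂ (with p₋₁=1, p₋₂=0, q₋₁=0, q₋₂=1):
  k=0: a=2, p=2, q=1
  k=1: a=4, p=9, q=4
  k=2: a=1, p=11, q=5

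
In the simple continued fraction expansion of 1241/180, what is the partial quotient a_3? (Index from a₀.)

1241 = 6·180 + 161   →  a_0 = 6
180 = 1·161 + 19   →  a_1 = 1
161 = 8·19 + 9   →  a_2 = 8
19 = 2·9 + 1   →  a_3 = 2

2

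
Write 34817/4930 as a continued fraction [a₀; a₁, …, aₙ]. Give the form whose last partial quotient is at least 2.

34817 = 7*4930 + 307
4930 = 16*307 + 18
307 = 17*18 + 1
18 = 18*1 + 0  (stop)
So 34817/4930 = [7; 16, 17, 18].

[7; 16, 17, 18]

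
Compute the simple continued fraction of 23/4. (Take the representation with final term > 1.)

[5; 1, 3]

23 = 5*4 + 3
4 = 1*3 + 1
3 = 3*1 + 0  (stop)
So 23/4 = [5; 1, 3].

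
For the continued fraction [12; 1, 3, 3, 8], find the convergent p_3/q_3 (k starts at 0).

Using pₖ = aₖpₖ₋₁ + pₖ₋₂, qₖ = aₖqₖ₋₁ + qₖ₋₂ (with p₋₁=1, p₋₂=0, q₋₁=0, q₋₂=1):
  k=0: a=12, p=12, q=1
  k=1: a=1, p=13, q=1
  k=2: a=3, p=51, q=4
  k=3: a=3, p=166, q=13

166/13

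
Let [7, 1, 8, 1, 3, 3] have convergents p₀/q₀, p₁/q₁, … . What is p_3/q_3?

79/10

Using pₖ = aₖpₖ₋₁ + pₖ₋₂, qₖ = aₖqₖ₋₁ + qₖ₋₂ (with p₋₁=1, p₋₂=0, q₋₁=0, q₋₂=1):
  k=0: a=7, p=7, q=1
  k=1: a=1, p=8, q=1
  k=2: a=8, p=71, q=9
  k=3: a=1, p=79, q=10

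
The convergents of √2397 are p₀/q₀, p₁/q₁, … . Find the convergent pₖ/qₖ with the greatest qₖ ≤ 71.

√2397 = [48; 1, 23, 2, 23, 1, 96, …] (period length 6).
Convergents:
  p_0/q_0 = 48/1
  p_1/q_1 = 49/1
  p_2/q_2 = 1175/24
  p_3/q_3 = 2399/49
  p_4/q_4 = 56352/1151
q_3 = 49 ≤ 71 < 1151 = q_4, so the answer is 2399/49.

2399/49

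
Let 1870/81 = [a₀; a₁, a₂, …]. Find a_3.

1870 = 23·81 + 7   →  a_0 = 23
81 = 11·7 + 4   →  a_1 = 11
7 = 1·4 + 3   →  a_2 = 1
4 = 1·3 + 1   →  a_3 = 1

1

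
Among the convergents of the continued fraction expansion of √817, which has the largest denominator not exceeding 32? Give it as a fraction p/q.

343/12

√817 = [28; 1, 1, 2, 1, 1, 56, …] (period length 6).
Convergents:
  p_0/q_0 = 28/1
  p_1/q_1 = 29/1
  p_2/q_2 = 57/2
  p_3/q_3 = 143/5
  p_4/q_4 = 200/7
  p_5/q_5 = 343/12
  p_6/q_6 = 19408/679
q_5 = 12 ≤ 32 < 679 = q_6, so the answer is 343/12.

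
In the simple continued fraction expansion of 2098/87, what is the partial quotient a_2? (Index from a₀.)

2098 = 24·87 + 10   →  a_0 = 24
87 = 8·10 + 7   →  a_1 = 8
10 = 1·7 + 3   →  a_2 = 1

1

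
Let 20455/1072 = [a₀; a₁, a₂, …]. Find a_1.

12

20455 = 19·1072 + 87   →  a_0 = 19
1072 = 12·87 + 28   →  a_1 = 12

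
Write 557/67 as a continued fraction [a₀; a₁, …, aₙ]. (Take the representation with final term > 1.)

[8; 3, 5, 4]

557 = 8·67 + 21
67 = 3·21 + 4
21 = 5·4 + 1
4 = 4·1 + 0  (stop)
So 557/67 = [8; 3, 5, 4].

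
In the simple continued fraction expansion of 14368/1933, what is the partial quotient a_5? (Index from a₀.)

6

14368 = 7·1933 + 837   →  a_0 = 7
1933 = 2·837 + 259   →  a_1 = 2
837 = 3·259 + 60   →  a_2 = 3
259 = 4·60 + 19   →  a_3 = 4
60 = 3·19 + 3   →  a_4 = 3
19 = 6·3 + 1   →  a_5 = 6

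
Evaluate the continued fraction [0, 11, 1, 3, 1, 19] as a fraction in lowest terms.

Fold from the inside: start with 19/1.
  1 + 1/19 = 20/19
  3 + 19/20 = 79/20
  1 + 20/79 = 99/79
  11 + 79/99 = 1168/99
  0 + 99/1168 = 99/1168

99/1168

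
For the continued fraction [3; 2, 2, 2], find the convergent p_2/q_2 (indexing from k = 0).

Using pₖ = aₖpₖ₋₁ + pₖ₋₂, qₖ = aₖqₖ₋₁ + qₖ₋₂ (with p₋₁=1, p₋₂=0, q₋₁=0, q₋₂=1):
  k=0: a=3, p=3, q=1
  k=1: a=2, p=7, q=2
  k=2: a=2, p=17, q=5

17/5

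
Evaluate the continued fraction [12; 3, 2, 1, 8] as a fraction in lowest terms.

1070/87

Using pₖ = aₖpₖ₋₁ + pₖ₋₂ and qₖ = aₖqₖ₋₁ + qₖ₋₂:
  k=0: a=12, p=12, q=1
  k=1: a=3, p=37, q=3
  k=2: a=2, p=86, q=7
  k=3: a=1, p=123, q=10
  k=4: a=8, p=1070, q=87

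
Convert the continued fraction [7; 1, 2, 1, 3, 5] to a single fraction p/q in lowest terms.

Using pₖ = aₖpₖ₋₁ + pₖ₋₂ and qₖ = aₖqₖ₋₁ + qₖ₋₂:
  k=0: a=7, p=7, q=1
  k=1: a=1, p=8, q=1
  k=2: a=2, p=23, q=3
  k=3: a=1, p=31, q=4
  k=4: a=3, p=116, q=15
  k=5: a=5, p=611, q=79

611/79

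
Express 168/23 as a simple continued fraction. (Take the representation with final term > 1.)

[7; 3, 3, 2]

168 = 7×23 + 7
23 = 3×7 + 2
7 = 3×2 + 1
2 = 2×1 + 0  (stop)
So 168/23 = [7; 3, 3, 2].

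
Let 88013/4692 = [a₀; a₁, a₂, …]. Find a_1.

88013 = 18·4692 + 3557   →  a_0 = 18
4692 = 1·3557 + 1135   →  a_1 = 1

1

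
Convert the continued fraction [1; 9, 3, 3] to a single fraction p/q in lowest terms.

Using pₖ = aₖpₖ₋₁ + pₖ₋₂ and qₖ = aₖqₖ₋₁ + qₖ₋₂:
  k=0: a=1, p=1, q=1
  k=1: a=9, p=10, q=9
  k=2: a=3, p=31, q=28
  k=3: a=3, p=103, q=93

103/93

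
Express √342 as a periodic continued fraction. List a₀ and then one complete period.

a₀ = ⌊√342⌋ = 18.
With m₀=0, d₀=1 and mₖ₊₁ = dₖaₖ − mₖ, dₖ₊₁ = (n − mₖ₊₁²)/dₖ, aₖ₊₁ = ⌊(a₀+mₖ₊₁)/dₖ₊₁⌋:
  k=1: m=18, d=18, a=2
  k=2: m=18, d=1, a=36
d=1 and a=2a₀=36 at k=2, so the next step gives (m, d) = (18, 18) again — its k=1 value — and the period has length 2.

[18; 2, 36]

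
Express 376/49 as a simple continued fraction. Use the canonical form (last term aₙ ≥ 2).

[7; 1, 2, 16]

376 = 7*49 + 33
49 = 1*33 + 16
33 = 2*16 + 1
16 = 16*1 + 0  (stop)
So 376/49 = [7; 1, 2, 16].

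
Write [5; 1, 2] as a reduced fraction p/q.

17/3

Using pₖ = aₖpₖ₋₁ + pₖ₋₂ and qₖ = aₖqₖ₋₁ + qₖ₋₂:
  k=0: a=5, p=5, q=1
  k=1: a=1, p=6, q=1
  k=2: a=2, p=17, q=3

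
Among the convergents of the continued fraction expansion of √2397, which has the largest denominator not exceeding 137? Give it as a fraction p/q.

2399/49

√2397 = [48; 1, 23, 2, 23, 1, 96, …] (period length 6).
Convergents:
  p_0/q_0 = 48/1
  p_1/q_1 = 49/1
  p_2/q_2 = 1175/24
  p_3/q_3 = 2399/49
  p_4/q_4 = 56352/1151
q_3 = 49 ≤ 137 < 1151 = q_4, so the answer is 2399/49.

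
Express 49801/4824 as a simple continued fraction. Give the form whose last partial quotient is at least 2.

[10; 3, 11, 14, 10]

49801 = 10*4824 + 1561
4824 = 3*1561 + 141
1561 = 11*141 + 10
141 = 14*10 + 1
10 = 10*1 + 0  (stop)
So 49801/4824 = [10; 3, 11, 14, 10].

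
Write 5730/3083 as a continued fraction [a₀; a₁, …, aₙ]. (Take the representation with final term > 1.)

[1; 1, 6, 14, 15, 2]

5730 = 1·3083 + 2647
3083 = 1·2647 + 436
2647 = 6·436 + 31
436 = 14·31 + 2
31 = 15·2 + 1
2 = 2·1 + 0  (stop)
So 5730/3083 = [1; 1, 6, 14, 15, 2].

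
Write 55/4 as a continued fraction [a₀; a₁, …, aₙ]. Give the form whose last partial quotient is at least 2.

55 = 13×4 + 3
4 = 1×3 + 1
3 = 3×1 + 0  (stop)
So 55/4 = [13; 1, 3].

[13; 1, 3]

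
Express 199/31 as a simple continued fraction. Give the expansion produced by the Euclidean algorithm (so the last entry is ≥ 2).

[6; 2, 2, 1, 1, 2]

199 = 6*31 + 13
31 = 2*13 + 5
13 = 2*5 + 3
5 = 1*3 + 2
3 = 1*2 + 1
2 = 2*1 + 0  (stop)
So 199/31 = [6; 2, 2, 1, 1, 2].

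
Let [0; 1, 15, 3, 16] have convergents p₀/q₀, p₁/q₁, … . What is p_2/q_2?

Using pₖ = aₖpₖ₋₁ + pₖ₋₂, qₖ = aₖqₖ₋₁ + qₖ₋₂ (with p₋₁=1, p₋₂=0, q₋₁=0, q₋₂=1):
  k=0: a=0, p=0, q=1
  k=1: a=1, p=1, q=1
  k=2: a=15, p=15, q=16

15/16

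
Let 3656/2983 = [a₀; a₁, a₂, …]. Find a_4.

3656 = 1·2983 + 673   →  a_0 = 1
2983 = 4·673 + 291   →  a_1 = 4
673 = 2·291 + 91   →  a_2 = 2
291 = 3·91 + 18   →  a_3 = 3
91 = 5·18 + 1   →  a_4 = 5

5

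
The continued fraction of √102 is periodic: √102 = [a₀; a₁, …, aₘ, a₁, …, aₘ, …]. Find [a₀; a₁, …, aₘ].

a₀ = ⌊√102⌋ = 10.

[10; 10, 20]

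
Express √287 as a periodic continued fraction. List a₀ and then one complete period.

[16; 1, 15, 1, 32]

a₀ = ⌊√287⌋ = 16.
With m₀=0, d₀=1 and mₖ₊₁ = dₖaₖ − mₖ, dₖ₊₁ = (n − mₖ₊₁²)/dₖ, aₖ₊₁ = ⌊(a₀+mₖ₊₁)/dₖ₊₁⌋:
  k=1: m=16, d=31, a=1
  k=2: m=15, d=2, a=15
  k=3: m=15, d=31, a=1
  k=4: m=16, d=1, a=32
d=1 and a=2a₀=32 at k=4, so the next step gives (m, d) = (16, 31) again — its k=1 value — and the period has length 4.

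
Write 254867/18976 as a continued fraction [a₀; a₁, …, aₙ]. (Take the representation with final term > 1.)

[13; 2, 3, 8, 18, 18]

254867 = 13·18976 + 8179
18976 = 2·8179 + 2618
8179 = 3·2618 + 325
2618 = 8·325 + 18
325 = 18·18 + 1
18 = 18·1 + 0  (stop)
So 254867/18976 = [13; 2, 3, 8, 18, 18].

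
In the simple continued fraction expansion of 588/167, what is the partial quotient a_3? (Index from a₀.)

11

588 = 3·167 + 87   →  a_0 = 3
167 = 1·87 + 80   →  a_1 = 1
87 = 1·80 + 7   →  a_2 = 1
80 = 11·7 + 3   →  a_3 = 11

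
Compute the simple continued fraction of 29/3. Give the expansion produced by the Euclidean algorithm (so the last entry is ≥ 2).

29 = 9*3 + 2
3 = 1*2 + 1
2 = 2*1 + 0  (stop)
So 29/3 = [9; 1, 2].

[9; 1, 2]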